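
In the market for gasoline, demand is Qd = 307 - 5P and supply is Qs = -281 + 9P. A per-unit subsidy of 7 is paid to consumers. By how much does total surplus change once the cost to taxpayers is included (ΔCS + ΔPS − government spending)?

Pre-subsidy: 307 - 5P = -281 + 9P gives P* = 42, Q* = 97.
With the rebate, buyers effectively pay Pb = Ps − 7, where Ps is the price sellers receive.
Demand in terms of Ps becomes Qd = 307 − 5(Ps − 7) = 342 - 5Ps. Setting this equal to supply: 342 - 5Ps = -281 + 9Ps, so Ps = 44.5.
Buyers pay Pb = 44.5 − 7 = 37.5; Q' = -281 + 9·44.5 = 119.5.
ΔCS = ½(97 + 119.5)(42 − 37.5) = 487.125; ΔPS = ½(97 + 119.5)(44.5 − 42) = 270.625.
Government spending = 7 × 119.5 = 836.5.
Net change = 487.125 + 270.625 − 836.5 = -78.75. The loss equals the DWL triangle ½·7·22.5.

Net change in total surplus = -78.75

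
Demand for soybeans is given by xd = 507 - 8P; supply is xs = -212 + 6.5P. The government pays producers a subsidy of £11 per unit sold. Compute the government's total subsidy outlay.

Pre-subsidy: 507 - 8P = -212 + 6.5P gives P* = 1438/29, x* = 3199/29.
With the subsidy, sellers receive Ps = Pb + 11 for each unit, where Pb is the price buyers pay.
Supply in terms of Pb becomes xs = -212 + 6.5(Pb + 11) = -140.5 + 6.5Pb. Setting this equal to demand: 507 - 8Pb = -140.5 + 6.5Pb, so Pb = 1295/29.
Sellers receive Ps = 1295/29 + 11 = 1614/29; x' = 507 − 8·(1295/29) = 4343/29.
Government outlay = subsidy × quantity = 11 × 4343/29 = 47773/29.

Government cost = 47773/29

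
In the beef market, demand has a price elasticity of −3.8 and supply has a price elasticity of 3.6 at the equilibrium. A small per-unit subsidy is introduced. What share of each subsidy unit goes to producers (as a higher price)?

Producer share = 19/37

For a small subsidy around the equilibrium, the benefit split depends on the relative slopes, which at a point are proportional to the elasticities.
Buyer share = εs/(εs + |εd|) = 3.6/(3.6 + 3.8) = 18/37; seller share = |εd|/(εs + |εd|) = 19/37.
So producers capture 19/37 of the subsidy.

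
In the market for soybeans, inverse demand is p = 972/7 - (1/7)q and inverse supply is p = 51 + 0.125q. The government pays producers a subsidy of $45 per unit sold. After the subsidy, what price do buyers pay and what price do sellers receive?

Pre-subsidy: 972/7 - (1/7)q = 51 + 0.125q gives q* = 328 and p* = 92.
With the subsidy, sellers receive ps = pb + 45 for each unit, where pb is the price buyers pay.
On the curves, pb = 972/7 - (1/7)q and ps = 51 + 0.125q; the wedge ps − pb = 45 gives 51 + 0.125q − (972/7 - (1/7)q) = 45, so q' = 496.
Then pb = 972/7 − (1/7)·496 = 68 and ps = 51 + 0.125·496 = 113.

Buyers pay $68; sellers receive $113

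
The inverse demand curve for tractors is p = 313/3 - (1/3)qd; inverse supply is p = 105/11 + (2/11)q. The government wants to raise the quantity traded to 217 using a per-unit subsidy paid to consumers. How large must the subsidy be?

Required subsidy s = 17 per unit

At q = 217, from the demand curve buyers pay pb = 313/3 − (1/3)·217 = 32; from the supply curve sellers need ps = 105/11 + (2/11)·217 = 49.
The subsidy must fill the gap: s = ps − pb = 49 − 32 = 17.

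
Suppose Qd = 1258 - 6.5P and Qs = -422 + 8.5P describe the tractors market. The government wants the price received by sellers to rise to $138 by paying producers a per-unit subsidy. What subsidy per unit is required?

Required subsidy s = $60 per unit

At a seller price of 138, quantity supplied is -422 + 8.5·138 = 751.
Buyers absorb 751 only when they pay Pb with 1258 − 6.5·Pb = 751, i.e. Pb = 78.
s = Ps − Pb = 138 − 78 = 60.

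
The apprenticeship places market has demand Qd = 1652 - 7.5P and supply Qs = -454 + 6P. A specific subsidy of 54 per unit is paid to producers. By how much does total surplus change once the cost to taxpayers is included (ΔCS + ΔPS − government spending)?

Pre-subsidy: 1652 - 7.5P = -454 + 6P gives P* = 156, Q* = 482.
With the subsidy, sellers receive Ps = Pb + 54 for each unit, where Pb is the price buyers pay.
Supply in terms of Pb becomes Qs = -454 + 6(Pb + 54) = -130 + 6Pb. Setting this equal to demand: 1652 - 7.5Pb = -130 + 6Pb, so Pb = 132.
Sellers receive Ps = 132 + 54 = 186; Q' = 1652 − 7.5·132 = 662.
ΔCS = ½(482 + 662)(156 − 132) = 13728; ΔPS = ½(482 + 662)(186 − 156) = 17160.
Government spending = 54 × 662 = 35748.
Net change = 13728 + 17160 − 35748 = -4860. The loss equals the DWL triangle ½·54·180.

Net change in total surplus = -4860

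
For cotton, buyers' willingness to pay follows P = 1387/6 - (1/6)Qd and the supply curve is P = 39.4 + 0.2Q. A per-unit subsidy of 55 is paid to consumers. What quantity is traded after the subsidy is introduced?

Q' = 673

Pre-subsidy: 1387/6 - (1/6)Q = 39.4 + 0.2Q gives Q* = 523 and P* = 144.
With the rebate, buyers effectively pay Pb = Ps − 55, where Ps is the price sellers receive.
On the curves, Pb = 1387/6 - (1/6)Q and Ps = 39.4 + 0.2Q; the wedge Ps − Pb = 55 gives 39.4 + 0.2Q − (1387/6 - (1/6)Q) = 55, so Q' = 673.
Then Pb = 1387/6 − (1/6)·673 = 119 and Ps = 39.4 + 0.2·673 = 174.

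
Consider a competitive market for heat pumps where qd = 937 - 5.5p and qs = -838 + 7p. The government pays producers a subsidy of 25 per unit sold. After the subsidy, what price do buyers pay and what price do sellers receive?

Pre-subsidy: 937 - 5.5p = -838 + 7p gives p* = 142, q* = 156.
With the subsidy, sellers receive ps = pb + 25 for each unit, where pb is the price buyers pay.
Supply in terms of pb becomes qs = -838 + 7(pb + 25) = -663 + 7pb. Setting this equal to demand: 937 - 5.5pb = -663 + 7pb, so pb = 128.
Sellers receive ps = 128 + 25 = 153; q' = 937 − 5.5·128 = 233.

Buyers pay 128; sellers receive 153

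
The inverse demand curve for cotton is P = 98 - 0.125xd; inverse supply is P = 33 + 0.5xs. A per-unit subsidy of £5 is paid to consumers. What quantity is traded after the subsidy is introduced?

Pre-subsidy: 98 - 0.125x = 33 + 0.5x gives x* = 104 and P* = 85.
With the rebate, buyers effectively pay Pb = Ps − 5, where Ps is the price sellers receive.
On the curves, Pb = 98 - 0.125x and Ps = 33 + 0.5x; the wedge Ps − Pb = 5 gives 33 + 0.5x − (98 - 0.125x) = 5, so x' = 112.
Then Pb = 98 − 0.125·112 = 84 and Ps = 33 + 0.5·112 = 89.

x' = 112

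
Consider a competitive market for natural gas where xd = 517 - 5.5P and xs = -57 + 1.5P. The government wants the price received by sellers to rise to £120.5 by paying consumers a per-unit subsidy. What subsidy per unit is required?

Required subsidy s = £49 per unit

At a seller price of 120.5, quantity supplied is -57 + 1.5·120.5 = 123.75.
Buyers absorb 123.75 only when they pay Pb with 517 − 5.5·Pb = 123.75, i.e. Pb = 71.5.
s = Ps − Pb = 120.5 − 71.5 = 49.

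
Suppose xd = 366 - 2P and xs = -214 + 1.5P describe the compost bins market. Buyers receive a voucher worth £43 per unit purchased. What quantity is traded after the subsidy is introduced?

Pre-subsidy: 366 - 2P = -214 + 1.5P gives P* = 1160/7, x* = 242/7.
With the rebate, buyers effectively pay Pb = Ps − 43, where Ps is the price sellers receive.
Demand in terms of Ps becomes xd = 366 − 2(Ps − 43) = 452 - 2Ps. Setting this equal to supply: 452 - 2Ps = -214 + 1.5Ps, so Ps = 1332/7.
Buyers pay Pb = 1332/7 − 43 = 1031/7; x' = -214 + 1.5·(1332/7) = 500/7.

x' = 500/7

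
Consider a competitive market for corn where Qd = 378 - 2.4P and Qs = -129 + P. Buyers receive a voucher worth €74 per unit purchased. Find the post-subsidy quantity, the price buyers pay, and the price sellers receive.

Q' = 1230/17; buyers pay 2165/17; sellers receive 3423/17

Pre-subsidy: 378 - 2.4P = -129 + P gives P* = 2535/17, Q* = 342/17.
With the rebate, buyers effectively pay Pb = Ps − 74, where Ps is the price sellers receive.
Demand in terms of Ps becomes Qd = 378 − 2.4(Ps − 74) = 555.6 - 2.4Ps. Setting this equal to supply: 555.6 - 2.4Ps = -129 + Ps, so Ps = 3423/17.
Buyers pay Pb = 3423/17 − 74 = 2165/17; Q' = -129 + 1·(3423/17) = 1230/17.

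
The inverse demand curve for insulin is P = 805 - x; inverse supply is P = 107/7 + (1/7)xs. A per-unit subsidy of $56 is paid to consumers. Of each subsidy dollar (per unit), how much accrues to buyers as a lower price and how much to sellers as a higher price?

Buyers gain $49 per unit; sellers gain $7 per unit

Pre-subsidy: 805 - x = 107/7 + (1/7)x gives x* = 691 and P* = 114.
With the rebate, buyers effectively pay Pb = Ps − 56, where Ps is the price sellers receive.
On the curves, Pb = 805 - x and Ps = 107/7 + (1/7)x; the wedge Ps − Pb = 56 gives 107/7 + (1/7)x − (805 - x) = 56, so x' = 740.
Then Pb = 805 − 1·740 = 65 and Ps = 107/7 + (1/7)·740 = 121.
Buyers' price falls by P* − Pb = 114 − 65 = 49; sellers' price rises by Ps − P* = 121 − 114 = 7.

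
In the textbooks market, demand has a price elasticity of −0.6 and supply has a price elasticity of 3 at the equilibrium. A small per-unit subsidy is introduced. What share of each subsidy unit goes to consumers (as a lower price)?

Consumer share = 5/6

For a small subsidy around the equilibrium, the benefit split depends on the relative slopes, which at a point are proportional to the elasticities.
Buyer share = εs/(εs + |εd|) = 3/(3 + 0.6) = 5/6; seller share = |εd|/(εs + |εd|) = 1/6.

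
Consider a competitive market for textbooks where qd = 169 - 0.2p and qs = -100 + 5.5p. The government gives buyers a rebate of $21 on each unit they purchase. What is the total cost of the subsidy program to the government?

Government cost = 65282/19

Pre-subsidy: 169 - 0.2p = -100 + 5.5p gives p* = 2690/57, q* = 9095/57.
With the rebate, buyers effectively pay pb = ps − 21, where ps is the price sellers receive.
Demand in terms of ps becomes qd = 169 − 0.2(ps − 21) = 173.2 - 0.2ps. Setting this equal to supply: 173.2 - 0.2ps = -100 + 5.5ps, so ps = 2732/57.
Buyers pay pb = 2732/57 − 21 = 1535/57; q' = -100 + 5.5·(2732/57) = 9326/57.
Government outlay = subsidy × quantity = 21 × 9326/57 = 65282/19.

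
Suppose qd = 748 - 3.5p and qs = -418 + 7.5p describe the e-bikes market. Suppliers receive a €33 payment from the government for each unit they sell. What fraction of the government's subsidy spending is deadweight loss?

DWL / government spending = 315/3646

Pre-subsidy: 748 - 3.5p = -418 + 7.5p gives p* = 106, q* = 377.
With the subsidy, sellers receive ps = pb + 33 for each unit, where pb is the price buyers pay.
Supply in terms of pb becomes qs = -418 + 7.5(pb + 33) = -170.5 + 7.5pb. Setting this equal to demand: 748 - 3.5pb = -170.5 + 7.5pb, so pb = 83.5.
Sellers receive ps = 83.5 + 33 = 116.5; q' = 748 − 3.5·83.5 = 455.75.
ΔCS = ½(377 + 455.75)(106 − 83.5) = 9368.4375; ΔPS = ½(377 + 455.75)(116.5 − 106) = 4371.9375.
Government spending = 33 × 455.75 = 15039.75.
DWL = ½ × 33 × (455.75 − 377) = 1299.375; fraction = 1299.375 / 15039.75 = 315/3646.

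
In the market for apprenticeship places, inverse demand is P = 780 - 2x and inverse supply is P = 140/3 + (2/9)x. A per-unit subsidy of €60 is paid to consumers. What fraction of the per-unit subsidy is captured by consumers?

Pre-subsidy: 780 - 2x = 140/3 + (2/9)x gives x* = 330 and P* = 120.
With the rebate, buyers effectively pay Pb = Ps − 60, where Ps is the price sellers receive.
On the curves, Pb = 780 - 2x and Ps = 140/3 + (2/9)x; the wedge Ps − Pb = 60 gives 140/3 + (2/9)x − (780 - 2x) = 60, so x' = 357.
Then Pb = 780 − 2·357 = 66 and Ps = 140/3 + (2/9)·357 = 126.
Buyers' price falls by P* − Pb = 120 − 66 = 54; sellers' price rises by Ps − P* = 126 − 120 = 6.
So consumers capture 54/60 = 0.9 of each unit of subsidy.

Consumer share = 0.9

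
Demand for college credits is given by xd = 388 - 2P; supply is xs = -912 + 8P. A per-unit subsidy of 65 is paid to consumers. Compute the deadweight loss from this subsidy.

Deadweight loss = 3380

Pre-subsidy: 388 - 2P = -912 + 8P gives P* = 130, x* = 128.
With the rebate, buyers effectively pay Pb = Ps − 65, where Ps is the price sellers receive.
Demand in terms of Ps becomes xd = 388 − 2(Ps − 65) = 518 - 2Ps. Setting this equal to supply: 518 - 2Ps = -912 + 8Ps, so Ps = 143.
Buyers pay Pb = 143 − 65 = 78; x' = -912 + 8·143 = 232.
The subsidy expands output by 232 − 128 = 104 past the efficient level; on those units the gap between marginal cost and willingness to pay runs from 0 up to 65.
DWL = ½ × 65 × 104 = 3380.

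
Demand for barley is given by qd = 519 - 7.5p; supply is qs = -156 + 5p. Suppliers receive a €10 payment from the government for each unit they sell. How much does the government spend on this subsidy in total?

Government cost = €1440

Pre-subsidy: 519 - 7.5p = -156 + 5p gives p* = 54, q* = 114.
With the subsidy, sellers receive ps = pb + 10 for each unit, where pb is the price buyers pay.
Supply in terms of pb becomes qs = -156 + 5(pb + 10) = -106 + 5pb. Setting this equal to demand: 519 - 7.5pb = -106 + 5pb, so pb = 50.
Sellers receive ps = 50 + 10 = 60; q' = 519 − 7.5·50 = 144.
Government outlay = subsidy × quantity = 10 × 144 = 1440.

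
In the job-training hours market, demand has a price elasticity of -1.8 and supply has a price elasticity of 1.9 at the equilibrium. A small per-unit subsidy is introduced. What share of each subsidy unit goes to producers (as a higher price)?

For a small subsidy around the equilibrium, the benefit split depends on the relative slopes, which at a point are proportional to the elasticities.
Buyer share = εs/(εs + |εd|) = 1.9/(1.9 + 1.8) = 19/37; seller share = |εd|/(εs + |εd|) = 18/37.
So producers capture 18/37 of the subsidy.

Producer share = 18/37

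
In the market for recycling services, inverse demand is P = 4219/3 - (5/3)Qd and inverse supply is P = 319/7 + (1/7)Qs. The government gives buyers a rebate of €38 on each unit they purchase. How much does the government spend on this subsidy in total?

Pre-subsidy: 4219/3 - (5/3)Q = 319/7 + (1/7)Q gives Q* = 752 and P* = 153.
With the rebate, buyers effectively pay Pb = Ps − 38, where Ps is the price sellers receive.
On the curves, Pb = 4219/3 - (5/3)Q and Ps = 319/7 + (1/7)Q; the wedge Ps − Pb = 38 gives 319/7 + (1/7)Q − (4219/3 - (5/3)Q) = 38, so Q' = 773.
Then Pb = 4219/3 − (5/3)·773 = 118 and Ps = 319/7 + (1/7)·773 = 156.
Government outlay = subsidy × quantity = 38 × 773 = 29374.

Government cost = €29374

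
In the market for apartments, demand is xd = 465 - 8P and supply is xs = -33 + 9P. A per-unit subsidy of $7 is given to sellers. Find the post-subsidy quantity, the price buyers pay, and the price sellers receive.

x' = 4425/17; buyers pay 435/17; sellers receive 554/17

Pre-subsidy: 465 - 8P = -33 + 9P gives P* = 498/17, x* = 3921/17.
With the subsidy, sellers receive Ps = Pb + 7 for each unit, where Pb is the price buyers pay.
Supply in terms of Pb becomes xs = -33 + 9(Pb + 7) = 30 + 9Pb. Setting this equal to demand: 465 - 8Pb = 30 + 9Pb, so Pb = 435/17.
Sellers receive Ps = 435/17 + 7 = 554/17; x' = 465 − 8·(435/17) = 4425/17.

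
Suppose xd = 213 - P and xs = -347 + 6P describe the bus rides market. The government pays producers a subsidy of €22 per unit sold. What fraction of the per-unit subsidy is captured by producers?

Producer share = 1/7

Pre-subsidy: 213 - P = -347 + 6P gives P* = 80, x* = 133.
With the subsidy, sellers receive Ps = Pb + 22 for each unit, where Pb is the price buyers pay.
Supply in terms of Pb becomes xs = -347 + 6(Pb + 22) = -215 + 6Pb. Setting this equal to demand: 213 - Pb = -215 + 6Pb, so Pb = 428/7.
Sellers receive Ps = 428/7 + 22 = 582/7; x' = 213 − 1·(428/7) = 1063/7.
Buyers' price falls by P* − Pb = 80 − 428/7 = 132/7; sellers' price rises by Ps − P* = 582/7 − 80 = 22/7.
So producers capture (22/7)/22 = 1/7 of each unit of subsidy.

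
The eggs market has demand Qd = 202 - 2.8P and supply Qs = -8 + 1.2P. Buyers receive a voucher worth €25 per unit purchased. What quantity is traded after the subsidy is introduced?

Pre-subsidy: 202 - 2.8P = -8 + 1.2P gives P* = 52.5, Q* = 55.
With the rebate, buyers effectively pay Pb = Ps − 25, where Ps is the price sellers receive.
Demand in terms of Ps becomes Qd = 202 − 2.8(Ps − 25) = 272 - 2.8Ps. Setting this equal to supply: 272 - 2.8Ps = -8 + 1.2Ps, so Ps = 70.
Buyers pay Pb = 70 − 25 = 45; Q' = -8 + 1.2·70 = 76.

Q' = 76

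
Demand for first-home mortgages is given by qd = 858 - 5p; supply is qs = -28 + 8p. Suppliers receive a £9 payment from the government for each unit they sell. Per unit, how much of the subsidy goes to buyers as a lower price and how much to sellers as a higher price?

Pre-subsidy: 858 - 5p = -28 + 8p gives p* = 886/13, q* = 6724/13.
With the subsidy, sellers receive ps = pb + 9 for each unit, where pb is the price buyers pay.
Supply in terms of pb becomes qs = -28 + 8(pb + 9) = 44 + 8pb. Setting this equal to demand: 858 - 5pb = 44 + 8pb, so pb = 814/13.
Sellers receive ps = 814/13 + 9 = 931/13; q' = 858 − 5·(814/13) = 7084/13.
Buyers' price falls by p* − pb = 886/13 − 814/13 = 72/13; sellers' price rises by ps − p* = 931/13 − 886/13 = 45/13.

Buyers gain 72/13 per unit; sellers gain 45/13 per unit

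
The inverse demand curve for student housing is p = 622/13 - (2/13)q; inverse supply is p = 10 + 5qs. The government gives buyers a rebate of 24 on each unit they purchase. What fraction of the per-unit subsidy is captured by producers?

Producer share = 65/67

Pre-subsidy: 622/13 - (2/13)q = 10 + 5q gives q* = 492/67 and p* = 3130/67.
With the rebate, buyers effectively pay pb = ps − 24, where ps is the price sellers receive.
On the curves, pb = 622/13 - (2/13)q and ps = 10 + 5q; the wedge ps − pb = 24 gives 10 + 5q − (622/13 - (2/13)q) = 24, so q' = 12.
Then pb = 622/13 − (2/13)·12 = 46 and ps = 10 + 5·12 = 70.
Buyers' price falls by p* − pb = 3130/67 − 46 = 48/67; sellers' price rises by ps − p* = 70 − 3130/67 = 1560/67.
So producers capture (1560/67)/24 = 65/67 of each unit of subsidy.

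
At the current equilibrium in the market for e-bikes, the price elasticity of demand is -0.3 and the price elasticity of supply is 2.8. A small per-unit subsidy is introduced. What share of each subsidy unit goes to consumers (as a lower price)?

Consumer share = 28/31

For a small subsidy around the equilibrium, the benefit split depends on the relative slopes, which at a point are proportional to the elasticities.
Buyer share = εs/(εs + |εd|) = 2.8/(2.8 + 0.3) = 28/31; seller share = |εd|/(εs + |εd|) = 3/31.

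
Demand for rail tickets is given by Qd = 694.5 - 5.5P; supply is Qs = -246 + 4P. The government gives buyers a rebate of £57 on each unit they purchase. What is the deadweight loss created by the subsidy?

Pre-subsidy: 694.5 - 5.5P = -246 + 4P gives P* = 99, Q* = 150.
With the rebate, buyers effectively pay Pb = Ps − 57, where Ps is the price sellers receive.
Demand in terms of Ps becomes Qd = 694.5 − 5.5(Ps − 57) = 1008 - 5.5Ps. Setting this equal to supply: 1008 - 5.5Ps = -246 + 4Ps, so Ps = 132.
Buyers pay Pb = 132 − 57 = 75; Q' = -246 + 4·132 = 282.
The subsidy expands output by 282 − 150 = 132 past the efficient level; on those units the gap between marginal cost and willingness to pay runs from 0 up to 57.
DWL = ½ × 57 × 132 = 3762.

Deadweight loss = £3762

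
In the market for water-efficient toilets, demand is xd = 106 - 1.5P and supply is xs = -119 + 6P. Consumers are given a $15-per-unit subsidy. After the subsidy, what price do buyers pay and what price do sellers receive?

Pre-subsidy: 106 - 1.5P = -119 + 6P gives P* = 30, x* = 61.
With the rebate, buyers effectively pay Pb = Ps − 15, where Ps is the price sellers receive.
Demand in terms of Ps becomes xd = 106 − 1.5(Ps − 15) = 128.5 - 1.5Ps. Setting this equal to supply: 128.5 - 1.5Ps = -119 + 6Ps, so Ps = 33.
Buyers pay Pb = 33 − 15 = 18; x' = -119 + 6·33 = 79.

Buyers pay $18; sellers receive $33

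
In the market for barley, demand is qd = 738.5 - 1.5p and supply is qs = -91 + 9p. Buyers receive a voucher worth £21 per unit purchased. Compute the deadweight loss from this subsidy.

Pre-subsidy: 738.5 - 1.5p = -91 + 9p gives p* = 79, q* = 620.
With the rebate, buyers effectively pay pb = ps − 21, where ps is the price sellers receive.
Demand in terms of ps becomes qd = 738.5 − 1.5(ps − 21) = 770 - 1.5ps. Setting this equal to supply: 770 - 1.5ps = -91 + 9ps, so ps = 82.
Buyers pay pb = 82 − 21 = 61; q' = -91 + 9·82 = 647.
The subsidy expands output by 647 − 620 = 27 past the efficient level; on those units the gap between marginal cost and willingness to pay runs from 0 up to 21.
DWL = ½ × 21 × 27 = 283.5.

Deadweight loss = £283.5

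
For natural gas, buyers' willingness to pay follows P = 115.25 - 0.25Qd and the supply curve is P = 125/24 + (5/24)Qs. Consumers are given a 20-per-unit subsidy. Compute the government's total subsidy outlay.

Government cost = 62420/11

Pre-subsidy: 115.25 - 0.25Q = 125/24 + (5/24)Q gives Q* = 2641/11 and P* = 1215/22.
With the rebate, buyers effectively pay Pb = Ps − 20, where Ps is the price sellers receive.
On the curves, Pb = 115.25 - 0.25Q and Ps = 125/24 + (5/24)Q; the wedge Ps − Pb = 20 gives 125/24 + (5/24)Q − (115.25 - 0.25Q) = 20, so Q' = 3121/11.
Then Pb = 115.25 − 0.25·(3121/11) = 975/22 and Ps = 125/24 + (5/24)·(3121/11) = 1415/22.
Government outlay = subsidy × quantity = 20 × 3121/11 = 62420/11.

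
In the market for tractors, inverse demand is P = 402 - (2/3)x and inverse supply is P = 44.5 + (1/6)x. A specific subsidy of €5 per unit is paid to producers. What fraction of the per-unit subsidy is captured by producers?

Producer share = 0.2

Pre-subsidy: 402 - (2/3)x = 44.5 + (1/6)x gives x* = 429 and P* = 116.
With the subsidy, sellers receive Ps = Pb + 5 for each unit, where Pb is the price buyers pay.
On the curves, Pb = 402 - (2/3)x and Ps = 44.5 + (1/6)x; the wedge Ps − Pb = 5 gives 44.5 + (1/6)x − (402 - (2/3)x) = 5, so x' = 435.
Then Pb = 402 − (2/3)·435 = 112 and Ps = 44.5 + (1/6)·435 = 117.
Buyers' price falls by P* − Pb = 116 − 112 = 4; sellers' price rises by Ps − P* = 117 − 116 = 1.
So producers capture 1/5 = 0.2 of each unit of subsidy.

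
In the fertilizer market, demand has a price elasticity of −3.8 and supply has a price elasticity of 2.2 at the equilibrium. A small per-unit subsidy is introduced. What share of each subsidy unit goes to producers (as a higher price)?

For a small subsidy around the equilibrium, the benefit split depends on the relative slopes, which at a point are proportional to the elasticities.
Buyer share = εs/(εs + |εd|) = 2.2/(2.2 + 3.8) = 11/30; seller share = |εd|/(εs + |εd|) = 19/30.
So producers capture 19/30 of the subsidy.

Producer share = 19/30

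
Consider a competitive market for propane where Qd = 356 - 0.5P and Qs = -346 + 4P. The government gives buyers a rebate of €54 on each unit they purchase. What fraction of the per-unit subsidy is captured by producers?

Producer share = 1/9

Pre-subsidy: 356 - 0.5P = -346 + 4P gives P* = 156, Q* = 278.
With the rebate, buyers effectively pay Pb = Ps − 54, where Ps is the price sellers receive.
Demand in terms of Ps becomes Qd = 356 − 0.5(Ps − 54) = 383 - 0.5Ps. Setting this equal to supply: 383 - 0.5Ps = -346 + 4Ps, so Ps = 162.
Buyers pay Pb = 162 − 54 = 108; Q' = -346 + 4·162 = 302.
Buyers' price falls by P* − Pb = 156 − 108 = 48; sellers' price rises by Ps − P* = 162 − 156 = 6.
So producers capture 6/54 = 1/9 of each unit of subsidy.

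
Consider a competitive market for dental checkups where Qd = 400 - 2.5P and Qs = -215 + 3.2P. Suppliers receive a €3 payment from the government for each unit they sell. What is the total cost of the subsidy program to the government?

Pre-subsidy: 400 - 2.5P = -215 + 3.2P gives P* = 2050/19, Q* = 2475/19.
With the subsidy, sellers receive Ps = Pb + 3 for each unit, where Pb is the price buyers pay.
Supply in terms of Pb becomes Qs = -215 + 3.2(Pb + 3) = -205.4 + 3.2Pb. Setting this equal to demand: 400 - 2.5Pb = -205.4 + 3.2Pb, so Pb = 2018/19.
Sellers receive Ps = 2018/19 + 3 = 2075/19; Q' = 400 − 2.5·(2018/19) = 2555/19.
Government outlay = subsidy × quantity = 3 × 2555/19 = 7665/19.

Government cost = 7665/19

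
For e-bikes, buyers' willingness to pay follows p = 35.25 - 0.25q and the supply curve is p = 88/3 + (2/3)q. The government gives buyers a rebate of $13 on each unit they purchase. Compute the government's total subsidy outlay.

Pre-subsidy: 35.25 - 0.25q = 88/3 + (2/3)q gives q* = 71/11 and p* = 370/11.
With the rebate, buyers effectively pay pb = ps − 13, where ps is the price sellers receive.
On the curves, pb = 35.25 - 0.25q and ps = 88/3 + (2/3)q; the wedge ps − pb = 13 gives 88/3 + (2/3)q − (35.25 - 0.25q) = 13, so q' = 227/11.
Then pb = 35.25 − 0.25·(227/11) = 331/11 and ps = 88/3 + (2/3)·(227/11) = 474/11.
Government outlay = subsidy × quantity = 13 × 227/11 = 2951/11.

Government cost = 2951/11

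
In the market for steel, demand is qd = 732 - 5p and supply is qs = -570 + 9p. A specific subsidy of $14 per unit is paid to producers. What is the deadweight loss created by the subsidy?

Deadweight loss = $315

Pre-subsidy: 732 - 5p = -570 + 9p gives p* = 93, q* = 267.
With the subsidy, sellers receive ps = pb + 14 for each unit, where pb is the price buyers pay.
Supply in terms of pb becomes qs = -570 + 9(pb + 14) = -444 + 9pb. Setting this equal to demand: 732 - 5pb = -444 + 9pb, so pb = 84.
Sellers receive ps = 84 + 14 = 98; q' = 732 − 5·84 = 312.
The subsidy expands output by 312 − 267 = 45 past the efficient level; on those units the gap between marginal cost and willingness to pay runs from 0 up to 14.
DWL = ½ × 14 × 45 = 315.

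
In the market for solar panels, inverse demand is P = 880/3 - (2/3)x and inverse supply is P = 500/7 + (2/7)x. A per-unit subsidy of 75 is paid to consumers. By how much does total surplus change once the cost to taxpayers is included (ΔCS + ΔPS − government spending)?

Net change in total surplus = -2953.125

Pre-subsidy: 880/3 - (2/3)x = 500/7 + (2/7)x gives x* = 233 and P* = 138.
With the rebate, buyers effectively pay Pb = Ps − 75, where Ps is the price sellers receive.
On the curves, Pb = 880/3 - (2/3)x and Ps = 500/7 + (2/7)x; the wedge Ps − Pb = 75 gives 500/7 + (2/7)x − (880/3 - (2/3)x) = 75, so x' = 311.75.
Then Pb = 880/3 − (2/3)·311.75 = 85.5 and Ps = 500/7 + (2/7)·311.75 = 160.5.
ΔCS = ½(233 + 311.75)(138 − 85.5) = 14299.6875; ΔPS = ½(233 + 311.75)(160.5 − 138) = 6128.4375.
Government spending = 75 × 311.75 = 23381.25.
Net change = 14299.6875 + 6128.4375 − 23381.25 = -2953.125. The loss equals the DWL triangle ½·75·78.75.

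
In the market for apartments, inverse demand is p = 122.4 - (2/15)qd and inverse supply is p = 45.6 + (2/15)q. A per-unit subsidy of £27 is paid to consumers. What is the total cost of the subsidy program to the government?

Government cost = £10509.75

Pre-subsidy: 122.4 - (2/15)q = 45.6 + (2/15)q gives q* = 288 and p* = 84.
With the rebate, buyers effectively pay pb = ps − 27, where ps is the price sellers receive.
On the curves, pb = 122.4 - (2/15)q and ps = 45.6 + (2/15)q; the wedge ps − pb = 27 gives 45.6 + (2/15)q − (122.4 - (2/15)q) = 27, so q' = 389.25.
Then pb = 122.4 − (2/15)·389.25 = 70.5 and ps = 45.6 + (2/15)·389.25 = 97.5.
Government outlay = subsidy × quantity = 27 × 389.25 = 10509.75.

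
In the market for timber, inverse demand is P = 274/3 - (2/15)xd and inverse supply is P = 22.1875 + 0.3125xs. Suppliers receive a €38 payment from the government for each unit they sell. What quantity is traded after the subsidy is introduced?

x' = 25715/107

Pre-subsidy: 274/3 - (2/15)x = 22.1875 + 0.3125x gives x* = 16595/107 and P* = 7560/107.
With the subsidy, sellers receive Ps = Pb + 38 for each unit, where Pb is the price buyers pay.
On the curves, Pb = 274/3 - (2/15)x and Ps = 22.1875 + 0.3125x; the wedge Ps − Pb = 38 gives 22.1875 + 0.3125x − (274/3 - (2/15)x) = 38, so x' = 25715/107.
Then Pb = 274/3 − (2/15)·(25715/107) = 6344/107 and Ps = 22.1875 + 0.3125·(25715/107) = 10410/107.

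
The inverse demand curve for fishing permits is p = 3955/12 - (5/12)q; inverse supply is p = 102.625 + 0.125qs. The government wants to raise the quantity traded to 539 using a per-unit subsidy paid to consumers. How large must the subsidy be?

Required subsidy s = 65 per unit

At q = 539, from the demand curve buyers pay pb = 3955/12 − (5/12)·539 = 105; from the supply curve sellers need ps = 102.625 + 0.125·539 = 170.
The subsidy must fill the gap: s = ps − pb = 170 − 105 = 65.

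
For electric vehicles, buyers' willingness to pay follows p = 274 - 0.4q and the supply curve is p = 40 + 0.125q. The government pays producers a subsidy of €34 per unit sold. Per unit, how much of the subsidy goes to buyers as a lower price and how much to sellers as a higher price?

Pre-subsidy: 274 - 0.4q = 40 + 0.125q gives q* = 3120/7 and p* = 670/7.
With the subsidy, sellers receive ps = pb + 34 for each unit, where pb is the price buyers pay.
On the curves, pb = 274 - 0.4q and ps = 40 + 0.125q; the wedge ps − pb = 34 gives 40 + 0.125q − (274 - 0.4q) = 34, so q' = 10720/21.
Then pb = 274 − 0.4·(10720/21) = 1466/21 and ps = 40 + 0.125·(10720/21) = 2180/21.
Buyers' price falls by p* − pb = 670/7 − 1466/21 = 544/21; sellers' price rises by ps − p* = 2180/21 − 670/7 = 170/21.

Buyers gain 544/21 per unit; sellers gain 170/21 per unit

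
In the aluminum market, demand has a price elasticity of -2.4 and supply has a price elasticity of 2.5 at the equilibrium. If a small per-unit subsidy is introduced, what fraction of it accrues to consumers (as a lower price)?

For a small subsidy around the equilibrium, the benefit split depends on the relative slopes, which at a point are proportional to the elasticities.
Buyer share = εs/(εs + |εd|) = 2.5/(2.5 + 2.4) = 25/49; seller share = |εd|/(εs + |εd|) = 24/49.

Consumer share = 25/49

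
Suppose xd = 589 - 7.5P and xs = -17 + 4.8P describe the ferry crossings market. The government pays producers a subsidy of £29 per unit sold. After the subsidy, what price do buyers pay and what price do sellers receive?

Buyers pay 1556/41; sellers receive 2745/41

Pre-subsidy: 589 - 7.5P = -17 + 4.8P gives P* = 2020/41, x* = 8999/41.
With the subsidy, sellers receive Ps = Pb + 29 for each unit, where Pb is the price buyers pay.
Supply in terms of Pb becomes xs = -17 + 4.8(Pb + 29) = 122.2 + 4.8Pb. Setting this equal to demand: 589 - 7.5Pb = 122.2 + 4.8Pb, so Pb = 1556/41.
Sellers receive Ps = 1556/41 + 29 = 2745/41; x' = 589 − 7.5·(1556/41) = 12479/41.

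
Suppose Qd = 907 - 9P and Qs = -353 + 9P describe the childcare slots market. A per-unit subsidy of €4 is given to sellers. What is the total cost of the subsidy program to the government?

Government cost = €1180

Pre-subsidy: 907 - 9P = -353 + 9P gives P* = 70, Q* = 277.
With the subsidy, sellers receive Ps = Pb + 4 for each unit, where Pb is the price buyers pay.
Supply in terms of Pb becomes Qs = -353 + 9(Pb + 4) = -317 + 9Pb. Setting this equal to demand: 907 - 9Pb = -317 + 9Pb, so Pb = 68.
Sellers receive Ps = 68 + 4 = 72; Q' = 907 − 9·68 = 295.
Government outlay = subsidy × quantity = 4 × 295 = 1180.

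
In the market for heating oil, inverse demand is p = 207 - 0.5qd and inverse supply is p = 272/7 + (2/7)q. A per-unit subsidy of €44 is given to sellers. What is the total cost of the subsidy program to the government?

Pre-subsidy: 207 - 0.5q = 272/7 + (2/7)q gives q* = 214 and p* = 100.
With the subsidy, sellers receive ps = pb + 44 for each unit, where pb is the price buyers pay.
On the curves, pb = 207 - 0.5q and ps = 272/7 + (2/7)q; the wedge ps − pb = 44 gives 272/7 + (2/7)q − (207 - 0.5q) = 44, so q' = 270.
Then pb = 207 − 0.5·270 = 72 and ps = 272/7 + (2/7)·270 = 116.
Government outlay = subsidy × quantity = 44 × 270 = 11880.

Government cost = €11880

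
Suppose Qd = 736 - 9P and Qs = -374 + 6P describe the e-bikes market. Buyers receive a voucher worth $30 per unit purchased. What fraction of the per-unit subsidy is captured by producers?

Producer share = 0.6

Pre-subsidy: 736 - 9P = -374 + 6P gives P* = 74, Q* = 70.
With the rebate, buyers effectively pay Pb = Ps − 30, where Ps is the price sellers receive.
Demand in terms of Ps becomes Qd = 736 − 9(Ps − 30) = 1006 - 9Ps. Setting this equal to supply: 1006 - 9Ps = -374 + 6Ps, so Ps = 92.
Buyers pay Pb = 92 − 30 = 62; Q' = -374 + 6·92 = 178.
Buyers' price falls by P* − Pb = 74 − 62 = 12; sellers' price rises by Ps − P* = 92 − 74 = 18.
So producers capture 18/30 = 0.6 of each unit of subsidy.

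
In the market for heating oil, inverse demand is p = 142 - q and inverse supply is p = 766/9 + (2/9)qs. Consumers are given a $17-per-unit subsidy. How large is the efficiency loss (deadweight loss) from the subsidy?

Deadweight loss = 2601/22

Pre-subsidy: 142 - q = 766/9 + (2/9)q gives q* = 512/11 and p* = 1050/11.
With the rebate, buyers effectively pay pb = ps − 17, where ps is the price sellers receive.
On the curves, pb = 142 - q and ps = 766/9 + (2/9)q; the wedge ps − pb = 17 gives 766/9 + (2/9)q − (142 - q) = 17, so q' = 665/11.
Then pb = 142 − 1·(665/11) = 897/11 and ps = 766/9 + (2/9)·(665/11) = 1084/11.
The subsidy expands output by 665/11 − 512/11 = 153/11 past the efficient level; on those units the gap between marginal cost and willingness to pay runs from 0 up to 17.
DWL = ½ × 17 × 153/11 = 2601/22.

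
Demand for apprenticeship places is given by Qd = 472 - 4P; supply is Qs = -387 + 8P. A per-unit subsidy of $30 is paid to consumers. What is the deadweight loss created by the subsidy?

Deadweight loss = $1200

Pre-subsidy: 472 - 4P = -387 + 8P gives P* = 859/12, Q* = 557/3.
With the rebate, buyers effectively pay Pb = Ps − 30, where Ps is the price sellers receive.
Demand in terms of Ps becomes Qd = 472 − 4(Ps − 30) = 592 - 4Ps. Setting this equal to supply: 592 - 4Ps = -387 + 8Ps, so Ps = 979/12.
Buyers pay Pb = 979/12 − 30 = 619/12; Q' = -387 + 8·(979/12) = 797/3.
The subsidy expands output by 797/3 − 557/3 = 80 past the efficient level; on those units the gap between marginal cost and willingness to pay runs from 0 up to 30.
DWL = ½ × 30 × 80 = 1200.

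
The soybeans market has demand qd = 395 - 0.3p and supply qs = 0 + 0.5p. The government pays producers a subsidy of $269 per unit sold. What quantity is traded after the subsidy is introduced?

Pre-subsidy: 395 - 0.3p = 0 + 0.5p gives p* = 493.75, q* = 246.875.
With the subsidy, sellers receive ps = pb + 269 for each unit, where pb is the price buyers pay.
Supply in terms of pb becomes qs = 0 + 0.5(pb + 269) = 134.5 + 0.5pb. Setting this equal to demand: 395 - 0.3pb = 134.5 + 0.5pb, so pb = 325.625.
Sellers receive ps = 325.625 + 269 = 594.625; q' = 395 − 0.3·325.625 = 297.3125.

q' = 297.3125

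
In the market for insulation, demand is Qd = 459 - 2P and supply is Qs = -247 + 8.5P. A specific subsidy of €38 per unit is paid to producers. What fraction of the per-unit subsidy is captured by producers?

Pre-subsidy: 459 - 2P = -247 + 8.5P gives P* = 1412/21, Q* = 6815/21.
With the subsidy, sellers receive Ps = Pb + 38 for each unit, where Pb is the price buyers pay.
Supply in terms of Pb becomes Qs = -247 + 8.5(Pb + 38) = 76 + 8.5Pb. Setting this equal to demand: 459 - 2Pb = 76 + 8.5Pb, so Pb = 766/21.
Sellers receive Ps = 766/21 + 38 = 1564/21; Q' = 459 − 2·(766/21) = 8107/21.
Buyers' price falls by P* − Pb = 1412/21 − 766/21 = 646/21; sellers' price rises by Ps − P* = 1564/21 − 1412/21 = 152/21.
So producers capture (152/21)/38 = 4/21 of each unit of subsidy.

Producer share = 4/21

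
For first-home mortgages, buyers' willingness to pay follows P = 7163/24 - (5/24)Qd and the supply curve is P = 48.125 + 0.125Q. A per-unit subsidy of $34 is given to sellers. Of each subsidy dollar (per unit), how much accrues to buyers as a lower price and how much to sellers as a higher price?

Pre-subsidy: 7163/24 - (5/24)Q = 48.125 + 0.125Q gives Q* = 751 and P* = 142.
With the subsidy, sellers receive Ps = Pb + 34 for each unit, where Pb is the price buyers pay.
On the curves, Pb = 7163/24 - (5/24)Q and Ps = 48.125 + 0.125Q; the wedge Ps − Pb = 34 gives 48.125 + 0.125Q − (7163/24 - (5/24)Q) = 34, so Q' = 853.
Then Pb = 7163/24 − (5/24)·853 = 120.75 and Ps = 48.125 + 0.125·853 = 154.75.
Buyers' price falls by P* − Pb = 142 − 120.75 = 21.25; sellers' price rises by Ps − P* = 154.75 − 142 = 12.75.

Buyers gain $21.25 per unit; sellers gain $12.75 per unit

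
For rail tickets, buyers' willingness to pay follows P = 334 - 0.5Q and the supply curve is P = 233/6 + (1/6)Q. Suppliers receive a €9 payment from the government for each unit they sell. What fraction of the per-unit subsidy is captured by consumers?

Pre-subsidy: 334 - 0.5Q = 233/6 + (1/6)Q gives Q* = 442.75 and P* = 112.625.
With the subsidy, sellers receive Ps = Pb + 9 for each unit, where Pb is the price buyers pay.
On the curves, Pb = 334 - 0.5Q and Ps = 233/6 + (1/6)Q; the wedge Ps − Pb = 9 gives 233/6 + (1/6)Q − (334 - 0.5Q) = 9, so Q' = 456.25.
Then Pb = 334 − 0.5·456.25 = 105.875 and Ps = 233/6 + (1/6)·456.25 = 114.875.
Buyers' price falls by P* − Pb = 112.625 − 105.875 = 6.75; sellers' price rises by Ps − P* = 114.875 − 112.625 = 2.25.
So consumers capture 6.75/9 = 0.75 of each unit of subsidy.

Consumer share = 0.75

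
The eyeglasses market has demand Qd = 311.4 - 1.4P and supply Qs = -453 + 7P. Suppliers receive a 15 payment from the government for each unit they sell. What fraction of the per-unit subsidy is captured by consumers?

Pre-subsidy: 311.4 - 1.4P = -453 + 7P gives P* = 91, Q* = 184.
With the subsidy, sellers receive Ps = Pb + 15 for each unit, where Pb is the price buyers pay.
Supply in terms of Pb becomes Qs = -453 + 7(Pb + 15) = -348 + 7Pb. Setting this equal to demand: 311.4 - 1.4Pb = -348 + 7Pb, so Pb = 78.5.
Sellers receive Ps = 78.5 + 15 = 93.5; Q' = 311.4 − 1.4·78.5 = 201.5.
Buyers' price falls by P* − Pb = 91 − 78.5 = 12.5; sellers' price rises by Ps − P* = 93.5 − 91 = 2.5.
So consumers capture 12.5/15 = 5/6 of each unit of subsidy.

Consumer share = 5/6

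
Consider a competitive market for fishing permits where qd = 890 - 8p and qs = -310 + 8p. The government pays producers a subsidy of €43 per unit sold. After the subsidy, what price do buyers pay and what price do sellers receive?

Buyers pay €53.5; sellers receive €96.5

Pre-subsidy: 890 - 8p = -310 + 8p gives p* = 75, q* = 290.
With the subsidy, sellers receive ps = pb + 43 for each unit, where pb is the price buyers pay.
Supply in terms of pb becomes qs = -310 + 8(pb + 43) = 34 + 8pb. Setting this equal to demand: 890 - 8pb = 34 + 8pb, so pb = 53.5.
Sellers receive ps = 53.5 + 43 = 96.5; q' = 890 − 8·53.5 = 462.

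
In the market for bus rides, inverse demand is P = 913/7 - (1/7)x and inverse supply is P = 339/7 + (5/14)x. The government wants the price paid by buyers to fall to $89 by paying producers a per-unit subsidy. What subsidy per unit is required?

At a buyer price of 89, quantity demanded is 913 − 7·89 = 290.
Sellers supply 290 only when they receive Ps = 339/7 + (5/14)·290 = 152.
s = Ps − Pb = 152 − 89 = 63.

Required subsidy s = $63 per unit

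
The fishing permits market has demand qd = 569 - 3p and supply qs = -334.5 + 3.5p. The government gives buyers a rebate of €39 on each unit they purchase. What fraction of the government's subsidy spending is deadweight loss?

Pre-subsidy: 569 - 3p = -334.5 + 3.5p gives p* = 139, q* = 152.
With the rebate, buyers effectively pay pb = ps − 39, where ps is the price sellers receive.
Demand in terms of ps becomes qd = 569 − 3(ps − 39) = 686 - 3ps. Setting this equal to supply: 686 - 3ps = -334.5 + 3.5ps, so ps = 157.
Buyers pay pb = 157 − 39 = 118; q' = -334.5 + 3.5·157 = 215.
ΔCS = ½(152 + 215)(139 − 118) = 3853.5; ΔPS = ½(152 + 215)(157 − 139) = 3303.
Government spending = 39 × 215 = 8385.
DWL = ½ × 39 × (215 − 152) = 1228.5; fraction = 1228.5 / 8385 = 63/430.

DWL / government spending = 63/430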